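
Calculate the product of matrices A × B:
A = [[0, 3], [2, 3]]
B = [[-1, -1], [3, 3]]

Matrix multiplication:
C[0][0] = 0×-1 + 3×3 = 9
C[0][1] = 0×-1 + 3×3 = 9
C[1][0] = 2×-1 + 3×3 = 7
C[1][1] = 2×-1 + 3×3 = 7
Result: [[9, 9], [7, 7]]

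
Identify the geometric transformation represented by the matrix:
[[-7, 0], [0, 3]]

This matrix represents: non-uniform scaling by sx = -7, sy = 3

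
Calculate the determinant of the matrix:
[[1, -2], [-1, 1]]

For a 2×2 matrix [[a, b], [c, d]], det = ad - bc
det = (1)(1) - (-2)(-1) = 1 - 2 = -1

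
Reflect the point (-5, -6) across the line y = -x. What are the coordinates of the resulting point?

Reflection across line y = -x: (-5, -6) → (6, 5)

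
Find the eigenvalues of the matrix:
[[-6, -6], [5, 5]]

Characteristic equation: det(A - λI) = 0
λ² - (trace)λ + (det) = 0
trace = -6 + 5 = -1, det = (-6)(5) - (-6)(5) = 0
λ² - (-1)λ + (0) = 0
λ = (-1 ± √((-1)² - 4·(0))) / 2 = (-1 ± √1) / 2
Solving: λ = -1, 0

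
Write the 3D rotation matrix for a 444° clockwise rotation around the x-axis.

Rotation matrix for clockwise 444° around x-axis:
A clockwise rotation by 444° is a counterclockwise rotation by -444°.
cos(-444°) = 0.1045, sin(-444°) = -0.9945
Result: [[1, 0, 0], [0, 0.1045, 0.9945], [0, -0.9945, 0.1045]]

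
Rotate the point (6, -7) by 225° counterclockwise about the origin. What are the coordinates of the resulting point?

Rotation matrix for 225°: [[cos 225°, -sin 225°], [sin 225°, cos 225°]] ≈ [[-0.707107, 0.707107], [-0.707107, -0.707107]]
[[-0.707107, 0.707107], [-0.707107, -0.707107]] × [6, -7]ᵀ ≈ [-9.1924, 0.7071]ᵀ
Result: (-9.1924, 0.7071)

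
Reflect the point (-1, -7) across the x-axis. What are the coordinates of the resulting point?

Reflection across x-axis: (-1, -7) → (-1, 7)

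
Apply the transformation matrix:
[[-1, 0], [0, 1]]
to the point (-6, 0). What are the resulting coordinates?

Matrix multiplication:
[[-1, 0], [0, 1]] × [-6, 0]ᵀ
= [(-1)(-6) + (0)(0), (0)(-6) + (1)(0)]ᵀ
= [6, 0]ᵀ
Result: (6, 0)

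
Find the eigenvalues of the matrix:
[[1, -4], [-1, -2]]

Characteristic equation: det(A - λI) = 0
λ² - (trace)λ + (det) = 0
trace = 1 + -2 = -1, det = (1)(-2) - (-4)(-1) = -6
λ² - (-1)λ + (-6) = 0
λ = (-1 ± √((-1)² - 4·(-6))) / 2 = (-1 ± √25) / 2
Solving: λ = -3, 2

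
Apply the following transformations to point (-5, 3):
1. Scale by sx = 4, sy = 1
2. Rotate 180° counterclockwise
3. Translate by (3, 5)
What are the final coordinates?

Step 1: Scale → (-20, 3)
Step 2: Rotate 180° → (20, -3)
Step 3: Translate → (23, 2)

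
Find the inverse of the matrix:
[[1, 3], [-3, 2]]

For [[a,b],[c,d]], inverse = (1/det)·[[d,-b],[-c,a]]
det = (1)(2) - (3)(-3) = 2 - -9 = 11
Inverse = (1/11)·[[2, -3], [3, 1]]
= [[2/11, -3/11], [3/11, 1/11]]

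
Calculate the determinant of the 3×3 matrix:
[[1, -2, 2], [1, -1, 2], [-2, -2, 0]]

Expansion along first row:
det = 1·det([[-1,2],[-2,0]]) - -2·det([[1,2],[-2,0]]) + 2·det([[1,-1],[-2,-2]])
    = 1·(-1·0 - 2·-2) - -2·(1·0 - 2·-2) + 2·(1·-2 - -1·-2)
    = 1·4 - -2·4 + 2·-4
    = 4 + 8 + -8 = 4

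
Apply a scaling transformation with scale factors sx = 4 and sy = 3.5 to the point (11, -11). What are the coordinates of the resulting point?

Scaling matrix:
[[4, 0], [0, 3.50]]
Result: (11 × 4, -11 × 3.5) = (44, -38.5)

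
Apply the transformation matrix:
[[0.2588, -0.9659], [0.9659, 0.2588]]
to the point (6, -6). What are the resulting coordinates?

Matrix multiplication:
[[0.2588, -0.9659], [0.9659, 0.2588]] × [6, -6]ᵀ
= [(0.2588)(6) + (-0.9659)(-6), (0.9659)(6) + (0.2588)(-6)]ᵀ
= [7.3482, 4.2426]ᵀ
Result: (7.3482, 4.2426)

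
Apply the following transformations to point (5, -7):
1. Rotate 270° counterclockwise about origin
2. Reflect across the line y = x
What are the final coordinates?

Step 1: Rotate 270° → (-7, -5)
Step 2: Reflect across line y = x → (-5, -7)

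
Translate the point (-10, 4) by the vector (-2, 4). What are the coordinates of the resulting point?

Translation by (-2, 4) (homogeneous matrix [[1, 0, -2], [0, 1, 4], [0, 0, 1]]):
x' = -10 + -2 = -12
y' = 4 + 4 = 8
Result: (-12, 8)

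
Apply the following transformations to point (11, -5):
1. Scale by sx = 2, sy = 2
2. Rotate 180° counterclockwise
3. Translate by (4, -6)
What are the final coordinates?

Step 1: Scale → (22, -10)
Step 2: Rotate 180° → (-22, 10)
Step 3: Translate → (-18, 4)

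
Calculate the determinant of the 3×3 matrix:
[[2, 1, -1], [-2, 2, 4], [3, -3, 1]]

Expansion along first row:
det = 2·det([[2,4],[-3,1]]) - 1·det([[-2,4],[3,1]]) + -1·det([[-2,2],[3,-3]])
    = 2·(2·1 - 4·-3) - 1·(-2·1 - 4·3) + -1·(-2·-3 - 2·3)
    = 2·14 - 1·-14 + -1·0
    = 28 + 14 + 0 = 42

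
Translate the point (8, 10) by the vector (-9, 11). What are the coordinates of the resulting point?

Translation by (-9, 11) (homogeneous matrix [[1, 0, -9], [0, 1, 11], [0, 0, 1]]):
x' = 8 + -9 = -1
y' = 10 + 11 = 21
Result: (-1, 21)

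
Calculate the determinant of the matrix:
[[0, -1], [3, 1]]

For a 2×2 matrix [[a, b], [c, d]], det = ad - bc
det = (0)(1) - (-1)(3) = 0 - -3 = 3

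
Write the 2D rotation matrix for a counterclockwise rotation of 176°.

Rotation matrix formula: [[cos θ, -sin θ], [sin θ, cos θ]]
For θ = 176°:
cos(176°) = -0.9976
sin(176°) = 0.0698
Result: [[-0.9976, -0.0698], [0.0698, -0.9976]]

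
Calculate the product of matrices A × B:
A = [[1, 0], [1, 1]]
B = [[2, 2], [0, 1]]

Matrix multiplication:
C[0][0] = 1×2 + 0×0 = 2
C[0][1] = 1×2 + 0×1 = 2
C[1][0] = 1×2 + 1×0 = 2
C[1][1] = 1×2 + 1×1 = 3
Result: [[2, 2], [2, 3]]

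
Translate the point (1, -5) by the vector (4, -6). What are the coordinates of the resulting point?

Translation by (4, -6) (homogeneous matrix [[1, 0, 4], [0, 1, -6], [0, 0, 1]]):
x' = 1 + 4 = 5
y' = -5 + -6 = -11
Result: (5, -11)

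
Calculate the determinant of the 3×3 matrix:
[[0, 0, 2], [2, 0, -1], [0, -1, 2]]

Expansion along first row:
det = 0·det([[0,-1],[-1,2]]) - 0·det([[2,-1],[0,2]]) + 2·det([[2,0],[0,-1]])
    = 0·(0·2 - -1·-1) - 0·(2·2 - -1·0) + 2·(2·-1 - 0·0)
    = 0·-1 - 0·4 + 2·-2
    = 0 + 0 + -4 = -4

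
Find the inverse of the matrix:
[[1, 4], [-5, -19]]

For [[a,b],[c,d]], inverse = (1/det)·[[d,-b],[-c,a]]
det = (1)(-19) - (4)(-5) = -19 - -20 = 1
Inverse = [[-19, -4], [5, 1]]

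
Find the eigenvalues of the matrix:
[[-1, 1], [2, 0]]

Characteristic equation: det(A - λI) = 0
λ² - (trace)λ + (det) = 0
trace = -1 + 0 = -1, det = (-1)(0) - (1)(2) = -2
λ² - (-1)λ + (-2) = 0
λ = (-1 ± √((-1)² - 4·(-2))) / 2 = (-1 ± √9) / 2
Solving: λ = -2, 1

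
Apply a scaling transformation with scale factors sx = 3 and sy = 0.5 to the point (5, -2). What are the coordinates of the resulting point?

Scaling matrix:
[[3, 0], [0, 0.50]]
Result: (5 × 3, -2 × 0.5) = (15, -1)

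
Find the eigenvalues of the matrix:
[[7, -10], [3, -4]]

Characteristic equation: det(A - λI) = 0
λ² - (trace)λ + (det) = 0
trace = 7 + -4 = 3, det = (7)(-4) - (-10)(3) = 2
λ² - (3)λ + (2) = 0
λ = (3 ± √((3)² - 4·(2))) / 2 = (3 ± √1) / 2
Solving: λ = 1, 2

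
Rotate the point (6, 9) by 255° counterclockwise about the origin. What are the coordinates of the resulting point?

Rotation matrix for 255°: [[cos 255°, -sin 255°], [sin 255°, cos 255°]] ≈ [[-0.258819, 0.965926], [-0.965926, -0.258819]]
[[-0.258819, 0.965926], [-0.965926, -0.258819]] × [6, 9]ᵀ ≈ [7.1404, -8.1249]ᵀ
Result: (7.1404, -8.1249)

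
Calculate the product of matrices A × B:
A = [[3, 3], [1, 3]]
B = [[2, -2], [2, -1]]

Matrix multiplication:
C[0][0] = 3×2 + 3×2 = 12
C[0][1] = 3×-2 + 3×-1 = -9
C[1][0] = 1×2 + 3×2 = 8
C[1][1] = 1×-2 + 3×-1 = -5
Result: [[12, -9], [8, -5]]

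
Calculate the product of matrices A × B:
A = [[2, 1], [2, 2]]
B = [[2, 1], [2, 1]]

Matrix multiplication:
C[0][0] = 2×2 + 1×2 = 6
C[0][1] = 2×1 + 1×1 = 3
C[1][0] = 2×2 + 2×2 = 8
C[1][1] = 2×1 + 2×1 = 4
Result: [[6, 3], [8, 4]]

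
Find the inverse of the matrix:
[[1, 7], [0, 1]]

For [[a,b],[c,d]], inverse = (1/det)·[[d,-b],[-c,a]]
det = (1)(1) - (7)(0) = 1 - 0 = 1
Inverse = [[1, -7], [0, 1]]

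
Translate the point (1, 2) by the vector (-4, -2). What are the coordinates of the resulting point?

Translation by (-4, -2) (homogeneous matrix [[1, 0, -4], [0, 1, -2], [0, 0, 1]]):
x' = 1 + -4 = -3
y' = 2 + -2 = 0
Result: (-3, 0)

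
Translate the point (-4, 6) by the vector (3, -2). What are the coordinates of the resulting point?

Translation by (3, -2) (homogeneous matrix [[1, 0, 3], [0, 1, -2], [0, 0, 1]]):
x' = -4 + 3 = -1
y' = 6 + -2 = 4
Result: (-1, 4)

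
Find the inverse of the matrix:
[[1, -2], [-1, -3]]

For [[a,b],[c,d]], inverse = (1/det)·[[d,-b],[-c,a]]
det = (1)(-3) - (-2)(-1) = -3 - 2 = -5
Inverse = (1/-5)·[[-3, 2], [1, 1]]
= [[3/5, -2/5], [-1/5, -1/5]]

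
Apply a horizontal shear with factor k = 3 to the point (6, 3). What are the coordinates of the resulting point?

Shear matrix for horizontal shear with factor k = 3:
[[1, 3], [0, 1]]
Result: (6, 3) → (15, 3)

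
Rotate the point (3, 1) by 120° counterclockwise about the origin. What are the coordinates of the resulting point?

Rotation matrix for 120°: [[cos 120°, -sin 120°], [sin 120°, cos 120°]] ≈ [[-0.500000, -0.866025], [0.866025, -0.500000]]
[[-0.500000, -0.866025], [0.866025, -0.500000]] × [3, 1]ᵀ ≈ [-2.3660, 2.0981]ᵀ
Result: (-2.3660, 2.0981)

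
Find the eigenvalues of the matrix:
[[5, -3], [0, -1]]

Characteristic equation: det(A - λI) = 0
λ² - (trace)λ + (det) = 0
trace = 5 + -1 = 4, det = (5)(-1) - (-3)(0) = -5
λ² - (4)λ + (-5) = 0
λ = (4 ± √((4)² - 4·(-5))) / 2 = (4 ± √36) / 2
Solving: λ = -1, 5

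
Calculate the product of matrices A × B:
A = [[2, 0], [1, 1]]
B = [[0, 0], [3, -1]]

Matrix multiplication:
C[0][0] = 2×0 + 0×3 = 0
C[0][1] = 2×0 + 0×-1 = 0
C[1][0] = 1×0 + 1×3 = 3
C[1][1] = 1×0 + 1×-1 = -1
Result: [[0, 0], [3, -1]]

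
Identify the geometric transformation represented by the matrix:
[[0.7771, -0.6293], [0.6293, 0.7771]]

This matrix represents: rotation by 39° counterclockwise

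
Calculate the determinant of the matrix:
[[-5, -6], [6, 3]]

For a 2×2 matrix [[a, b], [c, d]], det = ad - bc
det = (-5)(3) - (-6)(6) = -15 - -36 = 21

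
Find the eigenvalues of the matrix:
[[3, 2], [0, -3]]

Characteristic equation: det(A - λI) = 0
λ² - (trace)λ + (det) = 0
trace = 3 + -3 = 0, det = (3)(-3) - (2)(0) = -9
λ² - (0)λ + (-9) = 0
λ = (0 ± √((0)² - 4·(-9))) / 2 = (0 ± √36) / 2
Solving: λ = -3, 3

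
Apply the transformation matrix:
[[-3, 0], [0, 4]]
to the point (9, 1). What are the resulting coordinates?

Matrix multiplication:
[[-3, 0], [0, 4]] × [9, 1]ᵀ
= [(-3)(9) + (0)(1), (0)(9) + (4)(1)]ᵀ
= [-27, 4]ᵀ
Result: (-27, 4)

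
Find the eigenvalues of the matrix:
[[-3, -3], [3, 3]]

Characteristic equation: det(A - λI) = 0
λ² - (trace)λ + (det) = 0
trace = -3 + 3 = 0, det = (-3)(3) - (-3)(3) = 0
λ² - (0)λ + (0) = 0
λ = (0 ± √((0)² - 4·(0))) / 2 = (0 ± √0) / 2
Solving: λ = 0, 0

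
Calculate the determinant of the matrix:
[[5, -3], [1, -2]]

For a 2×2 matrix [[a, b], [c, d]], det = ad - bc
det = (5)(-2) - (-3)(1) = -10 - -3 = -7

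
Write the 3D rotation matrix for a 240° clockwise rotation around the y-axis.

Rotation matrix for clockwise 240° around y-axis:
A clockwise rotation by 240° is a counterclockwise rotation by -240°.
cos(-240°) = -1/2, sin(-240°) = √3/2
Result: [[-1/2, 0, √3/2], [0, 1, 0], [-√3/2, 0, -1/2]]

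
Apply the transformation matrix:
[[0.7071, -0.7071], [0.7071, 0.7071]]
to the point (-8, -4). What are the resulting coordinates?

Matrix multiplication:
[[0.7071, -0.7071], [0.7071, 0.7071]] × [-8, -4]ᵀ
= [(0.7071)(-8) + (-0.7071)(-4), (0.7071)(-8) + (0.7071)(-4)]ᵀ
= [-2.8284, -8.4852]ᵀ
Result: (-2.8284, -8.4852)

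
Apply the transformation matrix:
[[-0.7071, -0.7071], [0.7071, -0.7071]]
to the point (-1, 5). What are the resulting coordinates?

Matrix multiplication:
[[-0.7071, -0.7071], [0.7071, -0.7071]] × [-1, 5]ᵀ
= [(-0.7071)(-1) + (-0.7071)(5), (0.7071)(-1) + (-0.7071)(5)]ᵀ
= [-2.8284, -4.2426]ᵀ
Result: (-2.8284, -4.2426)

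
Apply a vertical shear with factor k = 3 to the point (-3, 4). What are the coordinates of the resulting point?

Shear matrix for vertical shear with factor k = 3:
[[1, 0], [3, 1]]
Result: (-3, 4) → (-3, -5)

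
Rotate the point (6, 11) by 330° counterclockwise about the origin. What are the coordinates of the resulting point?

Rotation matrix for 330°: [[cos 330°, -sin 330°], [sin 330°, cos 330°]] ≈ [[0.866025, 0.500000], [-0.500000, 0.866025]]
[[0.866025, 0.500000], [-0.500000, 0.866025]] × [6, 11]ᵀ ≈ [10.6962, 6.5263]ᵀ
Result: (10.6962, 6.5263)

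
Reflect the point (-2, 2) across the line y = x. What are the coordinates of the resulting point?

Reflection across line y = x: (-2, 2) → (2, -2)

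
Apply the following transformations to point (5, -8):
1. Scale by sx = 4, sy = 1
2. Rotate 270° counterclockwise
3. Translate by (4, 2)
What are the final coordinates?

Step 1: Scale → (20, -8)
Step 2: Rotate 270° → (-8, -20)
Step 3: Translate → (-4, -18)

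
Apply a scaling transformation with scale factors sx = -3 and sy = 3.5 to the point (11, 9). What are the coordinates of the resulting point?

Scaling matrix:
[[-3, 0], [0, 3.50]]
Result: (11 × -3, 9 × 3.5) = (-33, 31.5)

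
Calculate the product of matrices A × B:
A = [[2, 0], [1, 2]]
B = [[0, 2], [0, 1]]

Matrix multiplication:
C[0][0] = 2×0 + 0×0 = 0
C[0][1] = 2×2 + 0×1 = 4
C[1][0] = 1×0 + 2×0 = 0
C[1][1] = 1×2 + 2×1 = 4
Result: [[0, 4], [0, 4]]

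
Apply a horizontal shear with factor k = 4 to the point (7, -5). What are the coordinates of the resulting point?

Shear matrix for horizontal shear with factor k = 4:
[[1, 4], [0, 1]]
Result: (7, -5) → (-13, -5)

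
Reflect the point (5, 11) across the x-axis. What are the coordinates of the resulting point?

Reflection across x-axis: (5, 11) → (5, -11)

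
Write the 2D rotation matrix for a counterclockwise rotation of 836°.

Rotation matrix formula: [[cos θ, -sin θ], [sin θ, cos θ]]
For θ = 836°:
cos(836°) = -0.4384
sin(836°) = 0.8988
Result: [[-0.4384, -0.8988], [0.8988, -0.4384]]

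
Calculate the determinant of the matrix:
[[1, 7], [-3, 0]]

For a 2×2 matrix [[a, b], [c, d]], det = ad - bc
det = (1)(0) - (7)(-3) = 0 - -21 = 21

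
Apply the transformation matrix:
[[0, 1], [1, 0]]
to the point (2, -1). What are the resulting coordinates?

Matrix multiplication:
[[0, 1], [1, 0]] × [2, -1]ᵀ
= [(0)(2) + (1)(-1), (1)(2) + (0)(-1)]ᵀ
= [-1, 2]ᵀ
Result: (-1, 2)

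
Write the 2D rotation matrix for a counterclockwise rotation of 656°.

Rotation matrix formula: [[cos θ, -sin θ], [sin θ, cos θ]]
For θ = 656°:
cos(656°) = 0.4384
sin(656°) = -0.8988
Result: [[0.4384, 0.8988], [-0.8988, 0.4384]]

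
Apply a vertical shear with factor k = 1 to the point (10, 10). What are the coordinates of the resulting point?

Shear matrix for vertical shear with factor k = 1:
[[1, 0], [1, 1]]
Result: (10, 10) → (10, 20)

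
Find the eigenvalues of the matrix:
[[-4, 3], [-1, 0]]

Characteristic equation: det(A - λI) = 0
λ² - (trace)λ + (det) = 0
trace = -4 + 0 = -4, det = (-4)(0) - (3)(-1) = 3
λ² - (-4)λ + (3) = 0
λ = (-4 ± √((-4)² - 4·(3))) / 2 = (-4 ± √4) / 2
Solving: λ = -3, -1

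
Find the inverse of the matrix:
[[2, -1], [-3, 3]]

For [[a,b],[c,d]], inverse = (1/det)·[[d,-b],[-c,a]]
det = (2)(3) - (-1)(-3) = 6 - 3 = 3
Inverse = (1/3)·[[3, 1], [3, 2]]
= [[1, 1/3], [1, 2/3]]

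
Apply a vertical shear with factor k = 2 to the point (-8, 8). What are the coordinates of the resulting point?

Shear matrix for vertical shear with factor k = 2:
[[1, 0], [2, 1]]
Result: (-8, 8) → (-8, -8)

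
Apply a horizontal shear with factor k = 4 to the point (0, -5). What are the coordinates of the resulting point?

Shear matrix for horizontal shear with factor k = 4:
[[1, 4], [0, 1]]
Result: (0, -5) → (-20, -5)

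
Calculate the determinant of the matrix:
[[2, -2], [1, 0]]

For a 2×2 matrix [[a, b], [c, d]], det = ad - bc
det = (2)(0) - (-2)(1) = 0 - -2 = 2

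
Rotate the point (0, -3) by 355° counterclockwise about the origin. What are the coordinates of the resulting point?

Rotation matrix for 355°: [[cos 355°, -sin 355°], [sin 355°, cos 355°]] ≈ [[0.996195, 0.087156], [-0.087156, 0.996195]]
[[0.996195, 0.087156], [-0.087156, 0.996195]] × [0, -3]ᵀ ≈ [-0.2615, -2.9886]ᵀ
Result: (-0.2615, -2.9886)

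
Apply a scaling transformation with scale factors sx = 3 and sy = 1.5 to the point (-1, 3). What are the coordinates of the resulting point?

Scaling matrix:
[[3, 0], [0, 1.50]]
Result: (-1 × 3, 3 × 1.5) = (-3, 4.5)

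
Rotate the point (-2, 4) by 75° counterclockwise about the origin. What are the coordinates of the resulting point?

Rotation matrix for 75°: [[cos 75°, -sin 75°], [sin 75°, cos 75°]] ≈ [[0.258819, -0.965926], [0.965926, 0.258819]]
[[0.258819, -0.965926], [0.965926, 0.258819]] × [-2, 4]ᵀ ≈ [-4.3813, -0.8966]ᵀ
Result: (-4.3813, -0.8966)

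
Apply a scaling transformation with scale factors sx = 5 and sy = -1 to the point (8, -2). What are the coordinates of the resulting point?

Scaling matrix:
[[5, 0], [0, -1]]
Result: (8 × 5, -2 × -1) = (40, 2)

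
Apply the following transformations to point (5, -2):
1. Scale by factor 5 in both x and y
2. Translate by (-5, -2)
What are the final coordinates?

Step 1: Scale (5, -2) by 5 → (25, -10)
Step 2: Translate by (-5, -2) → (20, -12)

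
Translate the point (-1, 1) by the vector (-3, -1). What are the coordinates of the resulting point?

Translation by (-3, -1) (homogeneous matrix [[1, 0, -3], [0, 1, -1], [0, 0, 1]]):
x' = -1 + -3 = -4
y' = 1 + -1 = 0
Result: (-4, 0)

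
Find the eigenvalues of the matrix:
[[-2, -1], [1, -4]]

Characteristic equation: det(A - λI) = 0
λ² - (trace)λ + (det) = 0
trace = -2 + -4 = -6, det = (-2)(-4) - (-1)(1) = 9
λ² - (-6)λ + (9) = 0
λ = (-6 ± √((-6)² - 4·(9))) / 2 = (-6 ± √0) / 2
Solving: λ = -3, -3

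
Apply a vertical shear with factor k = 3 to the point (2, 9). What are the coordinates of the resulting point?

Shear matrix for vertical shear with factor k = 3:
[[1, 0], [3, 1]]
Result: (2, 9) → (2, 15)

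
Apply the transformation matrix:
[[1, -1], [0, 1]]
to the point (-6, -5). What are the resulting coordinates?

Matrix multiplication:
[[1, -1], [0, 1]] × [-6, -5]ᵀ
= [(1)(-6) + (-1)(-5), (0)(-6) + (1)(-5)]ᵀ
= [-1, -5]ᵀ
Result: (-1, -5)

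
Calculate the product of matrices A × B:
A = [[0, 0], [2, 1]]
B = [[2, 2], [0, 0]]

Matrix multiplication:
C[0][0] = 0×2 + 0×0 = 0
C[0][1] = 0×2 + 0×0 = 0
C[1][0] = 2×2 + 1×0 = 4
C[1][1] = 2×2 + 1×0 = 4
Result: [[0, 0], [4, 4]]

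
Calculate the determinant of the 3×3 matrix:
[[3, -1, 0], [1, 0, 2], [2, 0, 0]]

Expansion along first row:
det = 3·det([[0,2],[0,0]]) - -1·det([[1,2],[2,0]]) + 0·det([[1,0],[2,0]])
    = 3·(0·0 - 2·0) - -1·(1·0 - 2·2) + 0·(1·0 - 0·2)
    = 3·0 - -1·-4 + 0·0
    = 0 + -4 + 0 = -4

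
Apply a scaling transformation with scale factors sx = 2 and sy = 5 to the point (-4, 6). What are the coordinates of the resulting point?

Scaling matrix:
[[2, 0], [0, 5]]
Result: (-4 × 2, 6 × 5) = (-8, 30)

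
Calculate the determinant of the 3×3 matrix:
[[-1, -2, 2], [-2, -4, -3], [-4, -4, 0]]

Expansion along first row:
det = -1·det([[-4,-3],[-4,0]]) - -2·det([[-2,-3],[-4,0]]) + 2·det([[-2,-4],[-4,-4]])
    = -1·(-4·0 - -3·-4) - -2·(-2·0 - -3·-4) + 2·(-2·-4 - -4·-4)
    = -1·-12 - -2·-12 + 2·-8
    = 12 + -24 + -16 = -28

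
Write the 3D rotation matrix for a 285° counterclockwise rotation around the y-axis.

Rotation matrix for counterclockwise 285° around y-axis:
cos(285°) = 0.2588, sin(285°) = -0.9659
Result: [[0.2588, 0, -0.9659], [0, 1, 0], [0.9659, 0, 0.2588]]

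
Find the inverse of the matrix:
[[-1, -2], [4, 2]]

For [[a,b],[c,d]], inverse = (1/det)·[[d,-b],[-c,a]]
det = (-1)(2) - (-2)(4) = -2 - -8 = 6
Inverse = (1/6)·[[2, 2], [-4, -1]]
= [[1/3, 1/3], [-2/3, -1/6]]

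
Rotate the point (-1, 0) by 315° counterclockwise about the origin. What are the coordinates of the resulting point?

Rotation matrix for 315°: [[cos 315°, -sin 315°], [sin 315°, cos 315°]] ≈ [[0.707107, 0.707107], [-0.707107, 0.707107]]
[[0.707107, 0.707107], [-0.707107, 0.707107]] × [-1, 0]ᵀ ≈ [-0.7071, 0.7071]ᵀ
Result: (-0.7071, 0.7071)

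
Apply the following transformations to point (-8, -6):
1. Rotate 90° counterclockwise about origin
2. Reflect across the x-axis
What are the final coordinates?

Step 1: Rotate 90° → (6, -8)
Step 2: Reflect across x-axis → (6, 8)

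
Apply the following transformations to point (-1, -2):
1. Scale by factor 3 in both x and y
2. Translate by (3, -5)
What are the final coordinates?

Step 1: Scale (-1, -2) by 3 → (-3, -6)
Step 2: Translate by (3, -5) → (0, -11)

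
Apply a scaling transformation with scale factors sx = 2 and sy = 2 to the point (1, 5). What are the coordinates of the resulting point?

Scaling matrix:
[[2, 0], [0, 2]]
Result: (1 × 2, 5 × 2) = (2, 10)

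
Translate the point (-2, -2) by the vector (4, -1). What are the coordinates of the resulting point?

Translation by (4, -1) (homogeneous matrix [[1, 0, 4], [0, 1, -1], [0, 0, 1]]):
x' = -2 + 4 = 2
y' = -2 + -1 = -3
Result: (2, -3)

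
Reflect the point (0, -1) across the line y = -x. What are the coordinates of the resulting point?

Reflection across line y = -x: (0, -1) → (1, 0)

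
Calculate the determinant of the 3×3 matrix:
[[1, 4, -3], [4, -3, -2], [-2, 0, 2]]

Expansion along first row:
det = 1·det([[-3,-2],[0,2]]) - 4·det([[4,-2],[-2,2]]) + -3·det([[4,-3],[-2,0]])
    = 1·(-3·2 - -2·0) - 4·(4·2 - -2·-2) + -3·(4·0 - -3·-2)
    = 1·-6 - 4·4 + -3·-6
    = -6 + -16 + 18 = -4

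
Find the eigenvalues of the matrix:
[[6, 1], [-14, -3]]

Characteristic equation: det(A - λI) = 0
λ² - (trace)λ + (det) = 0
trace = 6 + -3 = 3, det = (6)(-3) - (1)(-14) = -4
λ² - (3)λ + (-4) = 0
λ = (3 ± √((3)² - 4·(-4))) / 2 = (3 ± √25) / 2
Solving: λ = -1, 4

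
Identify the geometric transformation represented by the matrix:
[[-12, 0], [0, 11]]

This matrix represents: non-uniform scaling by sx = -12, sy = 11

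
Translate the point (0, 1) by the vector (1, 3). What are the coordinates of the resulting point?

Translation by (1, 3) (homogeneous matrix [[1, 0, 1], [0, 1, 3], [0, 0, 1]]):
x' = 0 + 1 = 1
y' = 1 + 3 = 4
Result: (1, 4)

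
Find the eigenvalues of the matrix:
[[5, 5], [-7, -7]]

Characteristic equation: det(A - λI) = 0
λ² - (trace)λ + (det) = 0
trace = 5 + -7 = -2, det = (5)(-7) - (5)(-7) = 0
λ² - (-2)λ + (0) = 0
λ = (-2 ± √((-2)² - 4·(0))) / 2 = (-2 ± √4) / 2
Solving: λ = -2, 0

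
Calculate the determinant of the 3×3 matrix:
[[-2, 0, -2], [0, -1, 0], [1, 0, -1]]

Expansion along first row:
det = -2·det([[-1,0],[0,-1]]) - 0·det([[0,0],[1,-1]]) + -2·det([[0,-1],[1,0]])
    = -2·(-1·-1 - 0·0) - 0·(0·-1 - 0·1) + -2·(0·0 - -1·1)
    = -2·1 - 0·0 + -2·1
    = -2 + 0 + -2 = -4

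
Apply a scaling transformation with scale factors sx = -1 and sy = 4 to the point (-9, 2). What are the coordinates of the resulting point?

Scaling matrix:
[[-1, 0], [0, 4]]
Result: (-9 × -1, 2 × 4) = (9, 8)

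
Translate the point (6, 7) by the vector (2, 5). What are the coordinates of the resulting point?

Translation by (2, 5) (homogeneous matrix [[1, 0, 2], [0, 1, 5], [0, 0, 1]]):
x' = 6 + 2 = 8
y' = 7 + 5 = 12
Result: (8, 12)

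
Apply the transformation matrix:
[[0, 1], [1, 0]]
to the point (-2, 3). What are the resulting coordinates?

Matrix multiplication:
[[0, 1], [1, 0]] × [-2, 3]ᵀ
= [(0)(-2) + (1)(3), (1)(-2) + (0)(3)]ᵀ
= [3, -2]ᵀ
Result: (3, -2)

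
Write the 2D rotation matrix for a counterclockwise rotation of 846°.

Rotation matrix formula: [[cos θ, -sin θ], [sin θ, cos θ]]
For θ = 846°:
cos(846°) = -0.5878
sin(846°) = 0.8090
Result: [[-0.5878, -0.8090], [0.8090, -0.5878]]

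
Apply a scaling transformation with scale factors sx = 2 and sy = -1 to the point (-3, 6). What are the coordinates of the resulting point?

Scaling matrix:
[[2, 0], [0, -1]]
Result: (-3 × 2, 6 × -1) = (-6, -6)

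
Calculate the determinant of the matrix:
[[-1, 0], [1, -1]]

For a 2×2 matrix [[a, b], [c, d]], det = ad - bc
det = (-1)(-1) - (0)(1) = 1 - 0 = 1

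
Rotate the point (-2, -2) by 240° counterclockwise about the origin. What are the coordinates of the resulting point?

Rotation matrix for 240°: [[cos 240°, -sin 240°], [sin 240°, cos 240°]] ≈ [[-0.500000, 0.866025], [-0.866025, -0.500000]]
[[-0.500000, 0.866025], [-0.866025, -0.500000]] × [-2, -2]ᵀ ≈ [-0.7321, 2.7321]ᵀ
Result: (-0.7321, 2.7321)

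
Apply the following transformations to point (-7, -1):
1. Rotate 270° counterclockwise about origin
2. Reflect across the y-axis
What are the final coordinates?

Step 1: Rotate 270° → (-1, 7)
Step 2: Reflect across y-axis → (1, 7)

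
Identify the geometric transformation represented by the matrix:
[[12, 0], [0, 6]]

This matrix represents: non-uniform scaling by sx = 12, sy = 6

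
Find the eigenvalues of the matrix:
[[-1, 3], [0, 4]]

Characteristic equation: det(A - λI) = 0
λ² - (trace)λ + (det) = 0
trace = -1 + 4 = 3, det = (-1)(4) - (3)(0) = -4
λ² - (3)λ + (-4) = 0
λ = (3 ± √((3)² - 4·(-4))) / 2 = (3 ± √25) / 2
Solving: λ = -1, 4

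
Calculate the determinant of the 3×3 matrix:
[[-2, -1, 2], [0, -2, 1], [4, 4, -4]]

Expansion along first row:
det = -2·det([[-2,1],[4,-4]]) - -1·det([[0,1],[4,-4]]) + 2·det([[0,-2],[4,4]])
    = -2·(-2·-4 - 1·4) - -1·(0·-4 - 1·4) + 2·(0·4 - -2·4)
    = -2·4 - -1·-4 + 2·8
    = -8 + -4 + 16 = 4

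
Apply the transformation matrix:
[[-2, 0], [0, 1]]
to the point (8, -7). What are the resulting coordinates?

Matrix multiplication:
[[-2, 0], [0, 1]] × [8, -7]ᵀ
= [(-2)(8) + (0)(-7), (0)(8) + (1)(-7)]ᵀ
= [-16, -7]ᵀ
Result: (-16, -7)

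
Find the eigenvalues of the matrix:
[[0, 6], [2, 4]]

Characteristic equation: det(A - λI) = 0
λ² - (trace)λ + (det) = 0
trace = 0 + 4 = 4, det = (0)(4) - (6)(2) = -12
λ² - (4)λ + (-12) = 0
λ = (4 ± √((4)² - 4·(-12))) / 2 = (4 ± √64) / 2
Solving: λ = -2, 6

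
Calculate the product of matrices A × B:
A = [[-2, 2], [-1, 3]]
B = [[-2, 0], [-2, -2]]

Matrix multiplication:
C[0][0] = -2×-2 + 2×-2 = 0
C[0][1] = -2×0 + 2×-2 = -4
C[1][0] = -1×-2 + 3×-2 = -4
C[1][1] = -1×0 + 3×-2 = -6
Result: [[0, -4], [-4, -6]]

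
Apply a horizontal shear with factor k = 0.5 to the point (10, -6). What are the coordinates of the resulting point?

Shear matrix for horizontal shear with factor k = 0.5:
[[1, 0.50], [0, 1]]
Result: (10, -6) → (7, -6)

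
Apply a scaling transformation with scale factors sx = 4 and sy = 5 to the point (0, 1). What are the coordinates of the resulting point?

Scaling matrix:
[[4, 0], [0, 5]]
Result: (0 × 4, 1 × 5) = (0, 5)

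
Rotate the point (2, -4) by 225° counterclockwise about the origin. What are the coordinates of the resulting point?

Rotation matrix for 225°: [[cos 225°, -sin 225°], [sin 225°, cos 225°]] ≈ [[-0.707107, 0.707107], [-0.707107, -0.707107]]
[[-0.707107, 0.707107], [-0.707107, -0.707107]] × [2, -4]ᵀ ≈ [-4.2426, 1.4142]ᵀ
Result: (-4.2426, 1.4142)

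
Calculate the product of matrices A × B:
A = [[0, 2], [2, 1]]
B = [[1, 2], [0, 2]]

Matrix multiplication:
C[0][0] = 0×1 + 2×0 = 0
C[0][1] = 0×2 + 2×2 = 4
C[1][0] = 2×1 + 1×0 = 2
C[1][1] = 2×2 + 1×2 = 6
Result: [[0, 4], [2, 6]]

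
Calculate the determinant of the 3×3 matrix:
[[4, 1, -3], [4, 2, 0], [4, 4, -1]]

Expansion along first row:
det = 4·det([[2,0],[4,-1]]) - 1·det([[4,0],[4,-1]]) + -3·det([[4,2],[4,4]])
    = 4·(2·-1 - 0·4) - 1·(4·-1 - 0·4) + -3·(4·4 - 2·4)
    = 4·-2 - 1·-4 + -3·8
    = -8 + 4 + -24 = -28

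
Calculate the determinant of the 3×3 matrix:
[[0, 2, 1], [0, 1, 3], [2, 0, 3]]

Expansion along first row:
det = 0·det([[1,3],[0,3]]) - 2·det([[0,3],[2,3]]) + 1·det([[0,1],[2,0]])
    = 0·(1·3 - 3·0) - 2·(0·3 - 3·2) + 1·(0·0 - 1·2)
    = 0·3 - 2·-6 + 1·-2
    = 0 + 12 + -2 = 10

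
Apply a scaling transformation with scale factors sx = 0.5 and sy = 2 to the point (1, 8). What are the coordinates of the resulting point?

Scaling matrix:
[[0.50, 0], [0, 2]]
Result: (1 × 0.5, 8 × 2) = (0.5, 16)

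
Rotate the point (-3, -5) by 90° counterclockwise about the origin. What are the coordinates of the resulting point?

Rotation matrix for 90°: [[cos 90°, -sin 90°], [sin 90°, cos 90°]] = [[0, -1], [1, 0]]
[[0, -1], [1, 0]] × [-3, -5]ᵀ = [5, -3]ᵀ
Result: (5, -3)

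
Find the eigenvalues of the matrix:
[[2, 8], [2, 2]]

Characteristic equation: det(A - λI) = 0
λ² - (trace)λ + (det) = 0
trace = 2 + 2 = 4, det = (2)(2) - (8)(2) = -12
λ² - (4)λ + (-12) = 0
λ = (4 ± √((4)² - 4·(-12))) / 2 = (4 ± √64) / 2
Solving: λ = -2, 6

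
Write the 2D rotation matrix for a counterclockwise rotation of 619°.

Rotation matrix formula: [[cos θ, -sin θ], [sin θ, cos θ]]
For θ = 619°:
cos(619°) = -0.1908
sin(619°) = -0.9816
Result: [[-0.1908, 0.9816], [-0.9816, -0.1908]]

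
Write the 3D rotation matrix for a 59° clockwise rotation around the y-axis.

Rotation matrix for clockwise 59° around y-axis:
A clockwise rotation by 59° is a counterclockwise rotation by -59°.
cos(-59°) = 0.5150, sin(-59°) = -0.8572
Result: [[0.5150, 0, -0.8572], [0, 1, 0], [0.8572, 0, 0.5150]]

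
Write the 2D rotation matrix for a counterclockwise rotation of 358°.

Rotation matrix formula: [[cos θ, -sin θ], [sin θ, cos θ]]
For θ = 358°:
cos(358°) = 0.9994
sin(358°) = -0.0349
Result: [[0.9994, 0.0349], [-0.0349, 0.9994]]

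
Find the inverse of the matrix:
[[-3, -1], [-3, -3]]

For [[a,b],[c,d]], inverse = (1/det)·[[d,-b],[-c,a]]
det = (-3)(-3) - (-1)(-3) = 9 - 3 = 6
Inverse = (1/6)·[[-3, 1], [3, -3]]
= [[-1/2, 1/6], [1/2, -1/2]]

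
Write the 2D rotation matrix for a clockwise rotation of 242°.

Rotation matrix formula: [[cos θ, -sin θ], [sin θ, cos θ]]
A clockwise rotation by 242° is equivalent to a counterclockwise rotation by -242°.
For θ = -242°:
cos(-242°) = -0.4695
sin(-242°) = 0.8829
Result: [[-0.4695, -0.8829], [0.8829, -0.4695]]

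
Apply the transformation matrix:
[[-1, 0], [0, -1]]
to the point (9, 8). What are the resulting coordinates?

Matrix multiplication:
[[-1, 0], [0, -1]] × [9, 8]ᵀ
= [(-1)(9) + (0)(8), (0)(9) + (-1)(8)]ᵀ
= [-9, -8]ᵀ
Result: (-9, -8)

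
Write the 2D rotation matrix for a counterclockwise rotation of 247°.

Rotation matrix formula: [[cos θ, -sin θ], [sin θ, cos θ]]
For θ = 247°:
cos(247°) = -0.3907
sin(247°) = -0.9205
Result: [[-0.3907, 0.9205], [-0.9205, -0.3907]]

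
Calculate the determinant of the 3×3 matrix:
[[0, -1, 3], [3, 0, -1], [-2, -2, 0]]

Expansion along first row:
det = 0·det([[0,-1],[-2,0]]) - -1·det([[3,-1],[-2,0]]) + 3·det([[3,0],[-2,-2]])
    = 0·(0·0 - -1·-2) - -1·(3·0 - -1·-2) + 3·(3·-2 - 0·-2)
    = 0·-2 - -1·-2 + 3·-6
    = 0 + -2 + -18 = -20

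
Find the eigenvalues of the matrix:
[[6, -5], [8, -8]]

Characteristic equation: det(A - λI) = 0
λ² - (trace)λ + (det) = 0
trace = 6 + -8 = -2, det = (6)(-8) - (-5)(8) = -8
λ² - (-2)λ + (-8) = 0
λ = (-2 ± √((-2)² - 4·(-8))) / 2 = (-2 ± √36) / 2
Solving: λ = -4, 2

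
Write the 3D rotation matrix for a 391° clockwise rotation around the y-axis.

Rotation matrix for clockwise 391° around y-axis:
A clockwise rotation by 391° is a counterclockwise rotation by -391°.
cos(-391°) = 0.8572, sin(-391°) = -0.5150
Result: [[0.8572, 0, -0.5150], [0, 1, 0], [0.5150, 0, 0.8572]]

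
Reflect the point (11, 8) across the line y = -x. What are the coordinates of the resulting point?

Reflection across line y = -x: (11, 8) → (-8, -11)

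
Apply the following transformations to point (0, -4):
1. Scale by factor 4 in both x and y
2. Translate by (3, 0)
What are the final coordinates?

Step 1: Scale (0, -4) by 4 → (0, -16)
Step 2: Translate by (3, 0) → (3, -16)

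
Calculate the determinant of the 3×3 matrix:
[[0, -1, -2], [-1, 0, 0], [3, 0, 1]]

Expansion along first row:
det = 0·det([[0,0],[0,1]]) - -1·det([[-1,0],[3,1]]) + -2·det([[-1,0],[3,0]])
    = 0·(0·1 - 0·0) - -1·(-1·1 - 0·3) + -2·(-1·0 - 0·3)
    = 0·0 - -1·-1 + -2·0
    = 0 + -1 + 0 = -1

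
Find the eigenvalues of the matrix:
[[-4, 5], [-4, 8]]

Characteristic equation: det(A - λI) = 0
λ² - (trace)λ + (det) = 0
trace = -4 + 8 = 4, det = (-4)(8) - (5)(-4) = -12
λ² - (4)λ + (-12) = 0
λ = (4 ± √((4)² - 4·(-12))) / 2 = (4 ± √64) / 2
Solving: λ = -2, 6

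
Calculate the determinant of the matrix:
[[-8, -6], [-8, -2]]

For a 2×2 matrix [[a, b], [c, d]], det = ad - bc
det = (-8)(-2) - (-6)(-8) = 16 - 48 = -32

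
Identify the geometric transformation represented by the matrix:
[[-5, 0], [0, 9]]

This matrix represents: non-uniform scaling by sx = -5, sy = 9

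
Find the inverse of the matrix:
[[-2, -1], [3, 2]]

For [[a,b],[c,d]], inverse = (1/det)·[[d,-b],[-c,a]]
det = (-2)(2) - (-1)(3) = -4 - -3 = -1
Inverse = (1/-1)·[[2, 1], [-3, -2]]
= [[-2, -1], [3, 2]]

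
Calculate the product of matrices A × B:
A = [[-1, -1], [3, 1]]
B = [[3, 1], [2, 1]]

Matrix multiplication:
C[0][0] = -1×3 + -1×2 = -5
C[0][1] = -1×1 + -1×1 = -2
C[1][0] = 3×3 + 1×2 = 11
C[1][1] = 3×1 + 1×1 = 4
Result: [[-5, -2], [11, 4]]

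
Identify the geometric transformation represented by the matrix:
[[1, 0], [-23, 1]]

This matrix represents: vertical shear with factor -23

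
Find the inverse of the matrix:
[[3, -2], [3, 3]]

For [[a,b],[c,d]], inverse = (1/det)·[[d,-b],[-c,a]]
det = (3)(3) - (-2)(3) = 9 - -6 = 15
Inverse = (1/15)·[[3, 2], [-3, 3]]
= [[1/5, 2/15], [-1/5, 1/5]]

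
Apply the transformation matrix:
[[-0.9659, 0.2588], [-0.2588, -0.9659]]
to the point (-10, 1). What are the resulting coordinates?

Matrix multiplication:
[[-0.9659, 0.2588], [-0.2588, -0.9659]] × [-10, 1]ᵀ
= [(-0.9659)(-10) + (0.2588)(1), (-0.2588)(-10) + (-0.9659)(1)]ᵀ
= [9.9178, 1.6221]ᵀ
Result: (9.9178, 1.6221)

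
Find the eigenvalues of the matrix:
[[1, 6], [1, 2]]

Characteristic equation: det(A - λI) = 0
λ² - (trace)λ + (det) = 0
trace = 1 + 2 = 3, det = (1)(2) - (6)(1) = -4
λ² - (3)λ + (-4) = 0
λ = (3 ± √((3)² - 4·(-4))) / 2 = (3 ± √25) / 2
Solving: λ = -1, 4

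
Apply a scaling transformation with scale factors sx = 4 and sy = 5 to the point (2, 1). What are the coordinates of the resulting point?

Scaling matrix:
[[4, 0], [0, 5]]
Result: (2 × 4, 1 × 5) = (8, 5)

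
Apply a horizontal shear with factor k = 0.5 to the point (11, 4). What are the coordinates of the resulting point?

Shear matrix for horizontal shear with factor k = 0.5:
[[1, 0.50], [0, 1]]
Result: (11, 4) → (13, 4)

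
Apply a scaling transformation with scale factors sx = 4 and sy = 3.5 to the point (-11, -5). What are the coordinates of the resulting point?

Scaling matrix:
[[4, 0], [0, 3.50]]
Result: (-11 × 4, -5 × 3.5) = (-44, -17.5)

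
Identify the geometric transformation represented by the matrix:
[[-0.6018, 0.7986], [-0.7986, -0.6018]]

This matrix represents: rotation by 233° counterclockwise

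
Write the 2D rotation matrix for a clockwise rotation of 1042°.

Rotation matrix formula: [[cos θ, -sin θ], [sin θ, cos θ]]
A clockwise rotation by 1042° is equivalent to a counterclockwise rotation by -1042°.
For θ = -1042°:
cos(-1042°) = 0.7880
sin(-1042°) = 0.6157
Result: [[0.7880, -0.6157], [0.6157, 0.7880]]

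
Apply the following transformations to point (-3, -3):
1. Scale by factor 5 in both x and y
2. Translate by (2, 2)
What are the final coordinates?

Step 1: Scale (-3, -3) by 5 → (-15, -15)
Step 2: Translate by (2, 2) → (-13, -13)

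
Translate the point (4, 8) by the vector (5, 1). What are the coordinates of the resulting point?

Translation by (5, 1) (homogeneous matrix [[1, 0, 5], [0, 1, 1], [0, 0, 1]]):
x' = 4 + 5 = 9
y' = 8 + 1 = 9
Result: (9, 9)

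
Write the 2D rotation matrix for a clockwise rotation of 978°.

Rotation matrix formula: [[cos θ, -sin θ], [sin θ, cos θ]]
A clockwise rotation by 978° is equivalent to a counterclockwise rotation by -978°.
For θ = -978°:
cos(-978°) = -0.2079
sin(-978°) = 0.9781
Result: [[-0.2079, -0.9781], [0.9781, -0.2079]]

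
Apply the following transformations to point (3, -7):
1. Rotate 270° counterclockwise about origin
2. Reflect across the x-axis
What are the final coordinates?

Step 1: Rotate 270° → (-7, -3)
Step 2: Reflect across x-axis → (-7, 3)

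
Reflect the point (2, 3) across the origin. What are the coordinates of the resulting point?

Reflection across origin: (2, 3) → (-2, -3)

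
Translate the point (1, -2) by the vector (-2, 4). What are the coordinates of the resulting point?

Translation by (-2, 4) (homogeneous matrix [[1, 0, -2], [0, 1, 4], [0, 0, 1]]):
x' = 1 + -2 = -1
y' = -2 + 4 = 2
Result: (-1, 2)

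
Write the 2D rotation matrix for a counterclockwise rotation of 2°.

Rotation matrix formula: [[cos θ, -sin θ], [sin θ, cos θ]]
For θ = 2°:
cos(2°) = 0.9994
sin(2°) = 0.0349
Result: [[0.9994, -0.0349], [0.0349, 0.9994]]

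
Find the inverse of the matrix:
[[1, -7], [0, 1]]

For [[a,b],[c,d]], inverse = (1/det)·[[d,-b],[-c,a]]
det = (1)(1) - (-7)(0) = 1 - 0 = 1
Inverse = [[1, 7], [0, 1]]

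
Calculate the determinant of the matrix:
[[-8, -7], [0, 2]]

For a 2×2 matrix [[a, b], [c, d]], det = ad - bc
det = (-8)(2) - (-7)(0) = -16 - 0 = -16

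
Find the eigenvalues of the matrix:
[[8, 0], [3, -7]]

Characteristic equation: det(A - λI) = 0
λ² - (trace)λ + (det) = 0
trace = 8 + -7 = 1, det = (8)(-7) - (0)(3) = -56
λ² - (1)λ + (-56) = 0
λ = (1 ± √((1)² - 4·(-56))) / 2 = (1 ± √225) / 2
Solving: λ = -7, 8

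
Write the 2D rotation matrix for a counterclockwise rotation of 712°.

Rotation matrix formula: [[cos θ, -sin θ], [sin θ, cos θ]]
For θ = 712°:
cos(712°) = 0.9903
sin(712°) = -0.1392
Result: [[0.9903, 0.1392], [-0.1392, 0.9903]]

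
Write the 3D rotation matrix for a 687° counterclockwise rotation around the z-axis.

Rotation matrix for counterclockwise 687° around z-axis:
cos(687°) = 0.8387, sin(687°) = -0.5446
Result: [[0.8387, 0.5446, 0], [-0.5446, 0.8387, 0], [0, 0, 1]]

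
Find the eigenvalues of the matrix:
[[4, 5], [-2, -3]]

Characteristic equation: det(A - λI) = 0
λ² - (trace)λ + (det) = 0
trace = 4 + -3 = 1, det = (4)(-3) - (5)(-2) = -2
λ² - (1)λ + (-2) = 0
λ = (1 ± √((1)² - 4·(-2))) / 2 = (1 ± √9) / 2
Solving: λ = -1, 2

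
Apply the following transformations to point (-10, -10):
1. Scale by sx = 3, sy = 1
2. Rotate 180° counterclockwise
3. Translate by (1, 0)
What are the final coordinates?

Step 1: Scale → (-30, -10)
Step 2: Rotate 180° → (30, 10)
Step 3: Translate → (31, 10)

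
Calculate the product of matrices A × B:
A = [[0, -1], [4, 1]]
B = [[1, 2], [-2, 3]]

Matrix multiplication:
C[0][0] = 0×1 + -1×-2 = 2
C[0][1] = 0×2 + -1×3 = -3
C[1][0] = 4×1 + 1×-2 = 2
C[1][1] = 4×2 + 1×3 = 11
Result: [[2, -3], [2, 11]]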